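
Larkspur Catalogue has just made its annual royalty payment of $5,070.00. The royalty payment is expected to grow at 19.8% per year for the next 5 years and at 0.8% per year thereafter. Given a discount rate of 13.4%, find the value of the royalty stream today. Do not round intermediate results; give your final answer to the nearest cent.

D_1 = 6073.86000
D_2 = 7276.48428
D_3 = 8717.22817
D_4 = 10443.23934
D_5 = 12511.00073
Terminal value at year 5: TV = D_5×(1+g_2)/(r−g_2) = 12611.08874/0.126 = 100088.00588
P_0 = D_1/(1+r)^1 + D_2/(1+r)^2 + D_3/(1+r)^3 + D_4/(1+r)^4 + D_5/(1+r)^5 + TV/(1+r)^5
    = 5356.13757 + 5658.42399 + 5977.77067 + 6315.14044 + 6671.55049 + 53372.40389 = 83351.42704

$83351.43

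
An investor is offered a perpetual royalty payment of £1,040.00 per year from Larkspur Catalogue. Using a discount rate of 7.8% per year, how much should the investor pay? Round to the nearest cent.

Level perpetuity: PV = C / r = £1,040.00 / 0.078 = £13,333.33

£13333.33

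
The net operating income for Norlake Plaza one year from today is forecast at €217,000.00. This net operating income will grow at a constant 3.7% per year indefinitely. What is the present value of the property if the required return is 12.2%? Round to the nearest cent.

Growing perpetuity: P = D₁ / (r − g) = €217,000.0000 / (0.122 − 0.037) = €2,552,941.18

€2552941.18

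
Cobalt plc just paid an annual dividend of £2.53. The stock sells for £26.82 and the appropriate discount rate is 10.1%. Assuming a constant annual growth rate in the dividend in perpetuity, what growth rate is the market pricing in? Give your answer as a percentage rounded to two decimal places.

P = D₀(1+g)/(r−g) ⇒ P(r−g) = D₀(1+g) ⇒ g(P+D₀) = P·r − D₀
g = (P·r − D₀)/(P + D₀) = (£26.82×0.101 − £2.53) / (£26.82 + £2.53) = 0.006093

0.61%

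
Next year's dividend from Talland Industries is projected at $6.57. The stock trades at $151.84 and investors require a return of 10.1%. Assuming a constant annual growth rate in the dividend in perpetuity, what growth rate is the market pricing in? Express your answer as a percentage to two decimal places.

P = D₁/(r−g) ⇒ g = r − D₁/P = 0.101 − $6.57/$151.84 = 0.057731

5.77%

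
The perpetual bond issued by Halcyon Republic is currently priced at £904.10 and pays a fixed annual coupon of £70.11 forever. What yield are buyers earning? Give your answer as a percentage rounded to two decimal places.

7.75%

P = C/r ⇒ r = C/P = £70.11/£904.10 = 0.077547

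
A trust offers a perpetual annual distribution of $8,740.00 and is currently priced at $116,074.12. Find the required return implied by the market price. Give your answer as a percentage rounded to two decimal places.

7.53%

P = C/r ⇒ r = C/P = $8,740.00/$116,074.12 = 0.075297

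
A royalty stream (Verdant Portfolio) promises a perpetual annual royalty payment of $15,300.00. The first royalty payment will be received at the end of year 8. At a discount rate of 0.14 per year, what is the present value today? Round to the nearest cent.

$43674.65

Value at end of year 7: C / r = $15,300.00 / 0.14 = $109,285.7143
Discount to today: PV = $109,285.7143 / (1 + 0.14)^7 = $109,285.7143 / 2.502269 = $43,674.65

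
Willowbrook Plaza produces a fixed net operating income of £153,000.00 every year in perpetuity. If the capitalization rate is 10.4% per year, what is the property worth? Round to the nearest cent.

Level perpetuity: PV = C / r = £153,000.00 / 0.104 = £1,471,153.85

£1471153.85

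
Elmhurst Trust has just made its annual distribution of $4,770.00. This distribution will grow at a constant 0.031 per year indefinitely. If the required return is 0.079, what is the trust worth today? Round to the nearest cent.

$102455.63

D₁ = D₀ × (1 + g) = $4,770.00 × 1.031 = $4,917.8700
Growing perpetuity: P = D₁ / (r − g) = $4,917.8700 / (0.079 − 0.031) = $102,455.63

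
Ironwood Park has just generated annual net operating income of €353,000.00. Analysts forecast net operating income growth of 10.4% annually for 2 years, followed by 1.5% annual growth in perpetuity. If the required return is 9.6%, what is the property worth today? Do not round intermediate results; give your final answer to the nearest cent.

D_1 = 389712.00000
D_2 = 430242.04800
Terminal value at year 2: TV = D_2×(1+g_2)/(r−g_2) = 436695.67872/0.081 = 5391304.67556
P_0 = D_1/(1+r)^1 + D_2/(1+r)^2 + TV/(1+r)^2
    = 355576.64234 + 358172.09228 + 4488205.84770 = 5201954.58232

€5201954.58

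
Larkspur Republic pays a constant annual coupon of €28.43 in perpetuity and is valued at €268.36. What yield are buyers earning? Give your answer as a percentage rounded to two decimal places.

P = C/r ⇒ r = C/P = €28.43/€268.36 = 0.105940

10.59%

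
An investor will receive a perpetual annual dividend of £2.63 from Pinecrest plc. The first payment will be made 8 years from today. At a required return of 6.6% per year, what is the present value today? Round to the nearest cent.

Value at end of year 7: C / r = £2.63 / 0.066 = £39.8485
Discount to today: PV = £39.8485 / (1 + 0.066)^7 = £39.8485 / 1.564229 = £25.47

£25.47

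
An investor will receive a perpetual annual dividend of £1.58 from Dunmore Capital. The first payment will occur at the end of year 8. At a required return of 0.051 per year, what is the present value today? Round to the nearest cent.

Value at end of year 7: C / r = £1.58 / 0.051 = £30.9804
Discount to today: PV = £30.9804 / (1 + 0.051)^7 = £30.9804 / 1.416508 = £21.87

£21.87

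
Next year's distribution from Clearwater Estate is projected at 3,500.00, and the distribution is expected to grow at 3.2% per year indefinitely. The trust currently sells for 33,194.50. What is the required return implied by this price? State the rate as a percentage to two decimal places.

13.74%

P = D₁/(r − g) ⇒ r = D₁/P + g = 3,500.0000/33,194.50 + 0.032 = 0.105439 + 0.032 = 0.137439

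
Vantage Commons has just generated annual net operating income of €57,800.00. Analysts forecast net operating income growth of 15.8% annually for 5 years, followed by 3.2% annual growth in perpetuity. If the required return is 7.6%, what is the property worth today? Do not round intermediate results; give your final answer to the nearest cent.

€2319386.67

D_1 = 66932.40000
D_2 = 77507.71920
D_3 = 89753.93883
D_4 = 103935.06117
D_5 = 120356.80083
Terminal value at year 5: TV = D_5×(1+g_2)/(r−g_2) = 124208.21846/0.044 = 2822914.05593
P_0 = D_1/(1+r)^1 + D_2/(1+r)^2 + D_3/(1+r)^3 + D_4/(1+r)^4 + D_5/(1+r)^5 + TV/(1+r)^5
    = 62204.83271 + 66945.34970 + 72047.13286 + 77537.71362 + 83446.72153 + 1957204.92323 = 2319386.67366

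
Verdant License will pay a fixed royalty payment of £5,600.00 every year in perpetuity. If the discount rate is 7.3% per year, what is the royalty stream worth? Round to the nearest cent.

Level perpetuity: PV = C / r = £5,600.00 / 0.073 = £76,712.33

£76712.33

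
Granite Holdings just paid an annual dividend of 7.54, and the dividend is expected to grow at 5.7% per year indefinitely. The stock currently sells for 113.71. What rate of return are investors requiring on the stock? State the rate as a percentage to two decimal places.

12.71%

D₁ = 7.54 × 1.057 = 7.9698
P = D₁/(r − g) ⇒ r = D₁/P + g = 7.9698/113.71 + 0.057 = 0.070089 + 0.057 = 0.127089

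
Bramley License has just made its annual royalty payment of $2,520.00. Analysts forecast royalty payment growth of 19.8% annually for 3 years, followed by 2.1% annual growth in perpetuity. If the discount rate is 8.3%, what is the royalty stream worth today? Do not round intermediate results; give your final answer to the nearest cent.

$65454.19

D_1 = 3018.96000
D_2 = 3616.71408
D_3 = 4332.82347
Terminal value at year 3: TV = D_3×(1+g_2)/(r−g_2) = 4423.81276/0.062 = 71351.81872
P_0 = D_1/(1+r)^1 + D_2/(1+r)^2 + D_3/(1+r)^3 + TV/(1+r)^3
    = 2787.59003 + 3083.59451 + 3411.03068 + 56171.97290 = 65454.18811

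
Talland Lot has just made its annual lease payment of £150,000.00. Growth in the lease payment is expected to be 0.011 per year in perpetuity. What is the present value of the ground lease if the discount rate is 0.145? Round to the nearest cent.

£1131716.42

D₁ = D₀ × (1 + g) = £150,000.00 × 1.011 = £151,650.0000
Growing perpetuity: P = D₁ / (r − g) = £151,650.0000 / (0.145 − 0.011) = £1,131,716.42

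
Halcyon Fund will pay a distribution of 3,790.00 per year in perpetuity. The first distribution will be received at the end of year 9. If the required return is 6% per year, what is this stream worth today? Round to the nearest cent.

39631.55

Value at end of year 8: C / r = 3,790.00 / 0.06 = 63,166.6667
Discount to today: PV = 63,166.6667 / (1 + 0.06)^8 = 63,166.6667 / 1.593848 = 39,631.55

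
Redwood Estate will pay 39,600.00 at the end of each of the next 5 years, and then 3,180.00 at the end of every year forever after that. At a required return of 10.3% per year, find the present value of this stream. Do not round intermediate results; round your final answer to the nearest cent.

PV of 5-year annuity: 39,600.00 × [1 − (1+0.103)^−5] / 0.103 = 148971.71981
Perpetuity value at year 5: 3,180.00 / 0.103 = 30873.78641
PV of perpetuity: 30873.78641 / (1+0.103)^5 = 18910.90588
Total PV = 148971.71981 + 18910.90588 = 167882.62569

167882.63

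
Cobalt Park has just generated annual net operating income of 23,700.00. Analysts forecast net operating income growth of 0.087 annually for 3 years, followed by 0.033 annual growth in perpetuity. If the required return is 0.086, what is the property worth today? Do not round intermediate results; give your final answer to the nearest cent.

D_1 = 25761.90000
D_2 = 28003.18530
D_3 = 30439.46242
Terminal value at year 3: TV = D_3×(1+g_2)/(r−g_2) = 31443.96468/0.053 = 593282.35247
P_0 = D_1/(1+r)^1 + D_2/(1+r)^2 + D_3/(1+r)^3 + TV/(1+r)^3
    = 23721.82320 + 23743.66650 + 23765.52992 + 463203.63027 = 534434.64989

534434.65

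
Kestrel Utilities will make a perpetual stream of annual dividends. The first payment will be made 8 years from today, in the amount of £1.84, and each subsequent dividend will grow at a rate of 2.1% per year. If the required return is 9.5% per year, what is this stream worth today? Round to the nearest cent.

Value at end of year 7: C₁ / (r − g) = £1.84 / (0.095 − 0.021) = £24.8649
Discount to today: PV = £24.8649 / (1 + 0.095)^7 = £24.8649 / 1.887552 = £13.17

£13.17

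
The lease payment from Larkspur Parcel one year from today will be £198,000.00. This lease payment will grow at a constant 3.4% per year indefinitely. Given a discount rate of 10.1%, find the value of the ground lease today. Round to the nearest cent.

£2955223.88

Growing perpetuity: P = D₁ / (r − g) = £198,000.0000 / (0.101 − 0.034) = £2,955,223.88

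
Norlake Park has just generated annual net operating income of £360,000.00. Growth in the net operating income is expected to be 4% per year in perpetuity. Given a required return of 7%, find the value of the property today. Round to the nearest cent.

£12480000.00

D₁ = D₀ × (1 + g) = £360,000.00 × 1.04 = £374,400.0000
Growing perpetuity: P = D₁ / (r − g) = £374,400.0000 / (0.07 − 0.04) = £12,480,000.00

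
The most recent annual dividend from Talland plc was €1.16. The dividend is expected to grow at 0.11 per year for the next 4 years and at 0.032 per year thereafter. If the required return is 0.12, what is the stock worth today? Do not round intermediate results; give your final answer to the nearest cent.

D_1 = 1.28760
D_2 = 1.42924
D_3 = 1.58645
D_4 = 1.76096
Terminal value at year 4: TV = D_4×(1+g_2)/(r−g_2) = 1.81731/0.088 = 20.65128
P_0 = D_1/(1+r)^1 + D_2/(1+r)^2 + D_3/(1+r)^3 + D_4/(1+r)^4 + TV/(1+r)^4
    = 1.14964 + 1.13938 + 1.12921 + 1.11912 + 13.12426 = 17.66161

€17.66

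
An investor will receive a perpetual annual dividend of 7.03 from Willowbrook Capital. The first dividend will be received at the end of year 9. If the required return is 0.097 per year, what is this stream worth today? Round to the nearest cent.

Value at end of year 8: C / r = 7.03 / 0.097 = 72.4742
Discount to today: PV = 72.4742 / (1 + 0.097)^8 = 72.4742 / 2.097264 = 34.56

34.56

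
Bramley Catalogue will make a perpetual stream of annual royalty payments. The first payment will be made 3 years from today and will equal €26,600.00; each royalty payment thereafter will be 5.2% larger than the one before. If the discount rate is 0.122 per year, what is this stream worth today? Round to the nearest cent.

Value at end of year 2: C₁ / (r − g) = €26,600.00 / (0.122 − 0.052) = €380,000.0000
Discount to today: PV = €380,000.0000 / (1 + 0.122)^2 = €380,000.0000 / 1.258884 = €301,854.66

€301854.66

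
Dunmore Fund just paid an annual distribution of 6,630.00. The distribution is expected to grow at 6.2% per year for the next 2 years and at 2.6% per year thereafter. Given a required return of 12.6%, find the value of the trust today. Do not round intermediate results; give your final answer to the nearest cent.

D_1 = 7041.06000
D_2 = 7477.60572
Terminal value at year 2: TV = D_2×(1+g_2)/(r−g_2) = 7672.02347/0.1 = 76720.23469
P_0 = D_1/(1+r)^1 + D_2/(1+r)^2 + TV/(1+r)^2
    = 6253.16163 + 5897.74215 + 60510.83441 = 72661.73819

72661.74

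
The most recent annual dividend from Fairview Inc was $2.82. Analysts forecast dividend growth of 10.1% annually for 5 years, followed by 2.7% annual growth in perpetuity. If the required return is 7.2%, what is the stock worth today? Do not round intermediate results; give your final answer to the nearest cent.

D_1 = 3.10482
D_2 = 3.41841
D_3 = 3.76367
D_4 = 4.14380
D_5 = 4.56232
Terminal value at year 5: TV = D_5×(1+g_2)/(r−g_2) = 4.68550/0.045 = 104.12227
P_0 = D_1/(1+r)^1 + D_2/(1+r)^2 + D_3/(1+r)^3 + D_4/(1+r)^4 + D_5/(1+r)^5 + TV/(1+r)^5
    = 2.89629 + 2.97464 + 3.05511 + 3.13776 + 3.22264 + 73.54780 = 88.83423

$88.83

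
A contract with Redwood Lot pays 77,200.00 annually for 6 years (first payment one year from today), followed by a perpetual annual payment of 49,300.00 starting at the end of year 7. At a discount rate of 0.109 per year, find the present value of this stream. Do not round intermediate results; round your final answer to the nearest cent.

570666.39

PV of 6-year annuity: 77,200.00 × [1 − (1+0.109)^−6] / 0.109 = 327540.53305
Perpetuity value at year 6: 49,300.00 / 0.109 = 452293.57798
PV of perpetuity: 452293.57798 / (1+0.109)^6 = 243125.85415
Total PV = 327540.53305 + 243125.85415 = 570666.38721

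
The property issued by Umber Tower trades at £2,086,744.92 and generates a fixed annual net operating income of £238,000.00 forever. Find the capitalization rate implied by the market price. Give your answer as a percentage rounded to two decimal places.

P = C/r ⇒ r = C/P = £238,000.00/£2,086,744.92 = 0.114053

11.41%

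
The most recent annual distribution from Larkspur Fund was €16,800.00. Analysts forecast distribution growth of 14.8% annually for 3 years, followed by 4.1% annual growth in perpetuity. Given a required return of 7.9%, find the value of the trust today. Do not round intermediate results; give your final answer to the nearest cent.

D_1 = 19286.40000
D_2 = 22140.78720
D_3 = 25417.62371
Terminal value at year 3: TV = D_3×(1+g_2)/(r−g_2) = 26459.74628/0.038 = 696309.11257
P_0 = D_1/(1+r)^1 + D_2/(1+r)^2 + D_3/(1+r)^3 + TV/(1+r)^3
    = 17874.32808 + 19017.35740 + 20233.48128 + 554290.89500 = 611416.06176

€611416.06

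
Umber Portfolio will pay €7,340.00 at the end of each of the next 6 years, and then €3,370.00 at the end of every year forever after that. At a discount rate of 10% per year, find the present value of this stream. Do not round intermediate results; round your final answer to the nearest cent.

€50990.38

PV of 6-year annuity: €7,340.00 × [1 − (1+0.1)^−6] / 0.1 = 31967.61353
Perpetuity value at year 6: €3,370.00 / 0.1 = 33700.00000
PV of perpetuity: 33700.00000 / (1+0.1)^6 = 19022.77144
Total PV = 31967.61353 + 19022.77144 = 50990.38498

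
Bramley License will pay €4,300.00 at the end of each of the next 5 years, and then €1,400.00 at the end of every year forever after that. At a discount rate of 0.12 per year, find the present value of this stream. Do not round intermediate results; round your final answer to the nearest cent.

€22120.52

PV of 5-year annuity: €4,300.00 × [1 − (1+0.12)^−5] / 0.12 = 15500.53767
Perpetuity value at year 5: €1,400.00 / 0.12 = 11666.66667
PV of perpetuity: 11666.66667 / (1+0.12)^5 = 6619.97998
Total PV = 15500.53767 + 6619.97998 = 22120.51765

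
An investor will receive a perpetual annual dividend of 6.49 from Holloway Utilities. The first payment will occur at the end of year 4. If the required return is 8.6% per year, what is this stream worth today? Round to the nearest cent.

58.92

Value at end of year 3: C / r = 6.49 / 0.086 = 75.4651
Discount to today: PV = 75.4651 / (1 + 0.086)^3 = 75.4651 / 1.280824 = 58.92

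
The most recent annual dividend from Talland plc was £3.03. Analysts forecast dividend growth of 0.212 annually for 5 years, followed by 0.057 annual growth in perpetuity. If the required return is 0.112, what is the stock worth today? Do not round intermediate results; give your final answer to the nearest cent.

£109.33

D_1 = 3.67236
D_2 = 4.45090
D_3 = 5.39449
D_4 = 6.53812
D_5 = 7.92421
Terminal value at year 5: TV = D_5×(1+g_2)/(r−g_2) = 8.37589/0.055 = 152.28882
P_0 = D_1/(1+r)^1 + D_2/(1+r)^2 + D_3/(1+r)^3 + D_4/(1+r)^4 + D_5/(1+r)^5 + TV/(1+r)^5
    = 3.30248 + 3.59947 + 3.92316 + 4.27596 + 4.66049 + 89.56619 = 109.32775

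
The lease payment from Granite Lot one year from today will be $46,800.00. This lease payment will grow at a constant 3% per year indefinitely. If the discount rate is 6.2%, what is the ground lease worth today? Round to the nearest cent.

$1462500.00

Growing perpetuity: P = D₁ / (r − g) = $46,800.0000 / (0.062 − 0.03) = $1,462,500.00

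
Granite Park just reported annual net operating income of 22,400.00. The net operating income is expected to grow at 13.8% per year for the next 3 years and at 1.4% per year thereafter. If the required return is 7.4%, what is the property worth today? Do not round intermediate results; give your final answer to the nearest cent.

525880.29

D_1 = 25491.20000
D_2 = 29008.98560
D_3 = 33012.22561
Terminal value at year 3: TV = D_3×(1+g_2)/(r−g_2) = 33474.39677/0.06 = 557906.61286
P_0 = D_1/(1+r)^1 + D_2/(1+r)^2 + D_3/(1+r)^3 + TV/(1+r)^3
    = 23734.82309 + 25149.18871 + 26647.83683 + 450348.44243 = 525880.29106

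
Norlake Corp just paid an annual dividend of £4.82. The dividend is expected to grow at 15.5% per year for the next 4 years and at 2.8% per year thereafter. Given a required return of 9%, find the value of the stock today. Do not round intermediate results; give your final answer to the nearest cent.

D_1 = 5.56710
D_2 = 6.43000
D_3 = 7.42665
D_4 = 8.57778
Terminal value at year 4: TV = D_4×(1+g_2)/(r−g_2) = 8.81796/0.062 = 142.22515
P_0 = D_1/(1+r)^1 + D_2/(1+r)^2 + D_3/(1+r)^3 + D_4/(1+r)^4 + TV/(1+r)^4
    = 5.10743 + 5.41200 + 5.73474 + 6.07672 + 100.75588 = 123.08677

£123.09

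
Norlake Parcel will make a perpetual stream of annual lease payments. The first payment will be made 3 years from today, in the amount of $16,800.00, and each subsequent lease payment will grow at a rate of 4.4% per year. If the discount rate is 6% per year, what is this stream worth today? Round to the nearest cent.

Value at end of year 2: C₁ / (r − g) = $16,800.00 / (0.06 − 0.044) = $1,050,000.0000
Discount to today: PV = $1,050,000.0000 / (1 + 0.06)^2 = $1,050,000.0000 / 1.123600 = $934,496.26

$934496.26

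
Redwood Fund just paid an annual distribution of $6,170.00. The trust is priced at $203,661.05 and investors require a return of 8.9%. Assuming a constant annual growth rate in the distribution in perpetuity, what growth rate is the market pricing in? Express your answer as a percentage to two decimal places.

P = D₀(1+g)/(r−g) ⇒ P(r−g) = D₀(1+g) ⇒ g(P+D₀) = P·r − D₀
g = (P·r − D₀)/(P + D₀) = ($203,661.05×0.089 − $6,170.00) / ($203,661.05 + $6,170.00) = 0.056978

5.70%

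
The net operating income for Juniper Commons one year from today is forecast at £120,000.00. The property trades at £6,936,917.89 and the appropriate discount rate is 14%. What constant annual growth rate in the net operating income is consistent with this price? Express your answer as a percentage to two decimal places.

12.27%

P = D₁/(r−g) ⇒ g = r − D₁/P = 0.14 − £120,000.00/£6,936,917.89 = 0.122701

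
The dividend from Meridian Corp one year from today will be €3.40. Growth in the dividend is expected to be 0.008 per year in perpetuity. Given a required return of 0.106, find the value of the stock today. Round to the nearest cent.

€34.69

Growing perpetuity: P = D₁ / (r − g) = €3.4000 / (0.106 − 0.008) = €34.69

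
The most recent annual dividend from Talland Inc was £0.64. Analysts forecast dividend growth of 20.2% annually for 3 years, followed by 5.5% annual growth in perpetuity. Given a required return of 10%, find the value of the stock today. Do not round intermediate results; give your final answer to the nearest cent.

D_1 = 0.76928
D_2 = 0.92467
D_3 = 1.11146
Terminal value at year 3: TV = D_3×(1+g_2)/(r−g_2) = 1.17259/0.045 = 26.05753
P_0 = D_1/(1+r)^1 + D_2/(1+r)^2 + D_3/(1+r)^3 + TV/(1+r)^3
    = 0.69935 + 0.76419 + 0.83506 + 19.57741 = 21.87601

£21.88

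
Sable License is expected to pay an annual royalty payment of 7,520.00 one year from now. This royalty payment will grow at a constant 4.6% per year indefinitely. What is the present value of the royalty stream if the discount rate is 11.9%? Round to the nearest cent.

103013.70

Growing perpetuity: P = D₁ / (r − g) = 7,520.0000 / (0.119 − 0.046) = 103,013.70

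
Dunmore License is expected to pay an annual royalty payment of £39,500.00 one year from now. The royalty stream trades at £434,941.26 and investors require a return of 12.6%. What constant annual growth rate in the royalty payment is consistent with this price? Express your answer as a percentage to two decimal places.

3.52%

P = D₁/(r−g) ⇒ g = r − D₁/P = 0.126 − £39,500.00/£434,941.26 = 0.035183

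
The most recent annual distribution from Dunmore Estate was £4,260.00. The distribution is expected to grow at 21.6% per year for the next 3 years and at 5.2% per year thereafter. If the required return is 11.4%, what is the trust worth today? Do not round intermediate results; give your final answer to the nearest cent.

£109277.48

D_1 = 5180.16000
D_2 = 6299.07456
D_3 = 7659.67466
Terminal value at year 3: TV = D_3×(1+g_2)/(r−g_2) = 8057.97775/0.062 = 129967.38302
P_0 = D_1/(1+r)^1 + D_2/(1+r)^2 + D_3/(1+r)^3 + TV/(1+r)^3
    = 4650.05386 + 5075.82181 + 5540.57389 + 94011.02801 = 109277.47757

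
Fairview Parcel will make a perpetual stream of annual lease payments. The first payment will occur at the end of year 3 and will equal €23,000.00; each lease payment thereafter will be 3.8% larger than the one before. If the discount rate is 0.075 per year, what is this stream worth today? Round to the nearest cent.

Value at end of year 2: C₁ / (r − g) = €23,000.00 / (0.075 − 0.038) = €621,621.6216
Discount to today: PV = €621,621.6216 / (1 + 0.075)^2 = €621,621.6216 / 1.155625 = €537,909.46

€537909.46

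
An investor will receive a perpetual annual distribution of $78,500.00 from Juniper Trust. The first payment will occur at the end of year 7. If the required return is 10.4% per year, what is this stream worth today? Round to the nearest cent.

$416890.38

Value at end of year 6: C / r = $78,500.00 / 0.104 = $754,807.6923
Discount to today: PV = $754,807.6923 / (1 + 0.104)^6 = $754,807.6923 / 1.810566 = $416,890.38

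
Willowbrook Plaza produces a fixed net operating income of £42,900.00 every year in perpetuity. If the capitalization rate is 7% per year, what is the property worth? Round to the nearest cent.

Level perpetuity: PV = C / r = £42,900.00 / 0.07 = £612,857.14

£612857.14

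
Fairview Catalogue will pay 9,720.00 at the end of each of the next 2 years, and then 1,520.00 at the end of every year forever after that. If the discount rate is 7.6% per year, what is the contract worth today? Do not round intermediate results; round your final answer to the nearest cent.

PV of 2-year annuity: 9,720.00 × [1 − (1+0.076)^−2] / 0.076 = 17428.86361
Perpetuity value at year 2: 1,520.00 / 0.076 = 20000.00000
PV of perpetuity: 20000.00000 / (1+0.076)^2 = 17274.49869
Total PV = 17428.86361 + 17274.49869 = 34703.36231

34703.36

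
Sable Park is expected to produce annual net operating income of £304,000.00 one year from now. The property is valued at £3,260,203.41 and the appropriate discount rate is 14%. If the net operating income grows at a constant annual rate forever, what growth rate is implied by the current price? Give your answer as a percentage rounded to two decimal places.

4.68%

P = D₁/(r−g) ⇒ g = r − D₁/P = 0.14 − £304,000.00/£3,260,203.41 = 0.046754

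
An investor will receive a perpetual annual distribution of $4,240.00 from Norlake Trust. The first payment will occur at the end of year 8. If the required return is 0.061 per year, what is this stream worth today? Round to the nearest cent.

Value at end of year 7: C / r = $4,240.00 / 0.061 = $69,508.1967
Discount to today: PV = $69,508.1967 / (1 + 0.061)^7 = $69,508.1967 / 1.513588 = $45,922.80

$45922.80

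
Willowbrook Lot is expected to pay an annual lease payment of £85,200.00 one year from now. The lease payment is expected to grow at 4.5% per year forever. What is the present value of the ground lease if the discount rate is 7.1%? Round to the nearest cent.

£3276923.08

Growing perpetuity: P = D₁ / (r − g) = £85,200.0000 / (0.071 − 0.045) = £3,276,923.08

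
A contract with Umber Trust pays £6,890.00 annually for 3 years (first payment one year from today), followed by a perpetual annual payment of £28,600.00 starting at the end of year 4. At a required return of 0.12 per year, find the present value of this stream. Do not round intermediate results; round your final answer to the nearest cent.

PV of 3-year annuity: £6,890.00 × [1 − (1+0.12)^−3] / 0.12 = 16548.61744
Perpetuity value at year 3: £28,600.00 / 0.12 = 238333.33333
PV of perpetuity: 238333.33333 / (1+0.12)^3 = 169640.95906
Total PV = 16548.61744 + 169640.95906 = 186189.57650

£186189.58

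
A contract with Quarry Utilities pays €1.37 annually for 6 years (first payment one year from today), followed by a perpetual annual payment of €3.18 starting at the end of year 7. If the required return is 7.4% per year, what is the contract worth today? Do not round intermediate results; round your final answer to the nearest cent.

€34.45

PV of 6-year annuity: €1.37 × [1 − (1+0.074)^−6] / 0.074 = 6.45030
Perpetuity value at year 6: €3.18 / 0.074 = 42.97297
PV of perpetuity: 42.97297 / (1+0.074)^6 = 28.00075
Total PV = 6.45030 + 28.00075 = 34.45105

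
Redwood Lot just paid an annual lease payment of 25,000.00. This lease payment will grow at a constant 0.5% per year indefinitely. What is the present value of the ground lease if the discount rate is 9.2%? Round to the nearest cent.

288793.10

D₁ = D₀ × (1 + g) = 25,000.00 × 1.005 = 25,125.0000
Growing perpetuity: P = D₁ / (r − g) = 25,125.0000 / (0.092 − 0.005) = 288,793.10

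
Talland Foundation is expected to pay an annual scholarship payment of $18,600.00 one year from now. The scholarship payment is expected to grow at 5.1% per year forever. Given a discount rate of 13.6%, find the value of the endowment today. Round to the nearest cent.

Growing perpetuity: P = D₁ / (r − g) = $18,600.0000 / (0.136 − 0.051) = $218,823.53

$218823.53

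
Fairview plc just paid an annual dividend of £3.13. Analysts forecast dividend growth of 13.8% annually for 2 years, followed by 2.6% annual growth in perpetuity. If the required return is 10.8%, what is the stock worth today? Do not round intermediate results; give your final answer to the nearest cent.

£47.83

D_1 = 3.56194
D_2 = 4.05349
Terminal value at year 2: TV = D_2×(1+g_2)/(r−g_2) = 4.15888/0.082 = 50.71803
P_0 = D_1/(1+r)^1 + D_2/(1+r)^2 + TV/(1+r)^2
    = 3.21475 + 3.30179 + 41.31263 = 47.82917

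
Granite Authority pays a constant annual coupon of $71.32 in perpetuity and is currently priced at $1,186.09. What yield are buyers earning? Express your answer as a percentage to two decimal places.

P = C/r ⇒ r = C/P = $71.32/$1,186.09 = 0.060130

6.01%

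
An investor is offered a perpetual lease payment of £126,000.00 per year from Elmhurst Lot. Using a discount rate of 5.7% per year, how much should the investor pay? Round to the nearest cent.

Level perpetuity: PV = C / r = £126,000.00 / 0.057 = £2,210,526.32

£2210526.32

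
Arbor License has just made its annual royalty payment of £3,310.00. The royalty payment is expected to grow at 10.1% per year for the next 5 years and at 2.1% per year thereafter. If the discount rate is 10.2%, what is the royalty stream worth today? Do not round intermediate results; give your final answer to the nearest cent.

D_1 = 3644.31000
D_2 = 4012.38531
D_3 = 4417.63623
D_4 = 4863.81749
D_5 = 5355.06305
Terminal value at year 5: TV = D_5×(1+g_2)/(r−g_2) = 5467.51938/0.081 = 67500.23920
P_0 = D_1/(1+r)^1 + D_2/(1+r)^2 + D_3/(1+r)^3 + D_4/(1+r)^4 + D_5/(1+r)^5 + TV/(1+r)^5
    = 3306.99637 + 3303.99547 + 3300.99729 + 3298.00182 + 3295.00908 + 41533.38609 = 58038.38612

£58038.39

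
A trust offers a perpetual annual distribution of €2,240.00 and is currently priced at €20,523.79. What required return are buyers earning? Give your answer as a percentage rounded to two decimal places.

P = C/r ⇒ r = C/P = €2,240.00/€20,523.79 = 0.109142

10.91%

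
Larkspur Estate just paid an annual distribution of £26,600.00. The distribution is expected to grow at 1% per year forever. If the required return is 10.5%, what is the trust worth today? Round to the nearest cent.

£282800.00

D₁ = D₀ × (1 + g) = £26,600.00 × 1.01 = £26,866.0000
Growing perpetuity: P = D₁ / (r − g) = £26,866.0000 / (0.105 − 0.01) = £282,800.00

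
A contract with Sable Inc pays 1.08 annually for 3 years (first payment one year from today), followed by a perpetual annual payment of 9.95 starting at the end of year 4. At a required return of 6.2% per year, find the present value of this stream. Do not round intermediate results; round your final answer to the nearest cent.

PV of 3-year annuity: 1.08 × [1 − (1+0.062)^−3] / 0.062 = 2.87620
Perpetuity value at year 3: 9.95 / 0.062 = 160.48387
PV of perpetuity: 160.48387 / (1+0.062)^3 = 133.98551
Total PV = 2.87620 + 133.98551 = 136.86172

136.86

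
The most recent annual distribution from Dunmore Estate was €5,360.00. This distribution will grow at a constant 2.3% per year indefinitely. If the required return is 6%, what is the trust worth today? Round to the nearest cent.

€148196.76

D₁ = D₀ × (1 + g) = €5,360.00 × 1.023 = €5,483.2800
Growing perpetuity: P = D₁ / (r − g) = €5,483.2800 / (0.06 − 0.023) = €148,196.76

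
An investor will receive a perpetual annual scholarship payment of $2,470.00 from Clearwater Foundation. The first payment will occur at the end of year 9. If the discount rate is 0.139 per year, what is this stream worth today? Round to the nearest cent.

Value at end of year 8: C / r = $2,470.00 / 0.139 = $17,769.7842
Discount to today: PV = $17,769.7842 / (1 + 0.139)^8 = $17,769.7842 / 2.832630 = $6,273.25

$6273.25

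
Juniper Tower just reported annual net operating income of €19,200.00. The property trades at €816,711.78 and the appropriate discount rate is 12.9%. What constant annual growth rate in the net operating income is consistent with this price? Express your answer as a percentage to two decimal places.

10.31%

P = D₀(1+g)/(r−g) ⇒ P(r−g) = D₀(1+g) ⇒ g(P+D₀) = P·r − D₀
g = (P·r − D₀)/(P + D₀) = (€816,711.78×0.129 − €19,200.00) / (€816,711.78 + €19,200.00) = 0.103068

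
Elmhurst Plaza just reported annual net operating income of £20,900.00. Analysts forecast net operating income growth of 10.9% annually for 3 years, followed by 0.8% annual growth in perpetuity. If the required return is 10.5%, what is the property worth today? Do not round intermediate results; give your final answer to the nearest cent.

D_1 = 23178.10000
D_2 = 25704.51290
D_3 = 28506.30481
Terminal value at year 3: TV = D_3×(1+g_2)/(r−g_2) = 28734.35524/0.097 = 296230.46644
P_0 = D_1/(1+r)^1 + D_2/(1+r)^2 + D_3/(1+r)^3 + TV/(1+r)^3
    = 20975.65611 + 21051.58609 + 21127.79092 + 219554.77577 = 282709.80888

£282709.81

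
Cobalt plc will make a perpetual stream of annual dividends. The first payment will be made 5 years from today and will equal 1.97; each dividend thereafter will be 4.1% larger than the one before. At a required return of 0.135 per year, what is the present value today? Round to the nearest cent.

12.63

Value at end of year 4: C₁ / (r − g) = 1.97 / (0.135 − 0.041) = 20.9574
Discount to today: PV = 20.9574 / (1 + 0.135)^4 = 20.9574 / 1.659524 = 12.63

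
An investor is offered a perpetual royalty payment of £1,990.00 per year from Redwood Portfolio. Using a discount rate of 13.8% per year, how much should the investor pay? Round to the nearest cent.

£14420.29

Level perpetuity: PV = C / r = £1,990.00 / 0.138 = £14,420.29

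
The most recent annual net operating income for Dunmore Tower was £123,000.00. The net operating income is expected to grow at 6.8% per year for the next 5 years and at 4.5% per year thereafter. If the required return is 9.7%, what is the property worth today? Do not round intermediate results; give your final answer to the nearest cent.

D_1 = 131364.00000
D_2 = 140296.75200
D_3 = 149836.93114
D_4 = 160025.84245
D_5 = 170907.59974
Terminal value at year 5: TV = D_5×(1+g_2)/(r−g_2) = 178598.44173/0.052 = 3434585.41785
P_0 = D_1/(1+r)^1 + D_2/(1+r)^2 + D_3/(1+r)^3 + D_4/(1+r)^4 + D_5/(1+r)^5 + TV/(1+r)^5
    = 119748.40474 + 116582.76779 + 113500.81677 + 110500.33939 + 107579.18183 + 2161927.78871 = 2729839.29923

£2729839.30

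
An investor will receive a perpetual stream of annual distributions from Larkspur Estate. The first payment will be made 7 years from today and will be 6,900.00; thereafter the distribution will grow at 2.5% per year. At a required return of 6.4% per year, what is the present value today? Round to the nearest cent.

Value at end of year 6: C₁ / (r − g) = 6,900.00 / (0.064 − 0.025) = 176,923.0769
Discount to today: PV = 176,923.0769 / (1 + 0.064)^6 = 176,923.0769 / 1.450941 = 121,936.78

121936.78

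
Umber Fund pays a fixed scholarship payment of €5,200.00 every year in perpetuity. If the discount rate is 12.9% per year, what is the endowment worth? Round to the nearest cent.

Level perpetuity: PV = C / r = €5,200.00 / 0.129 = €40,310.08

€40310.08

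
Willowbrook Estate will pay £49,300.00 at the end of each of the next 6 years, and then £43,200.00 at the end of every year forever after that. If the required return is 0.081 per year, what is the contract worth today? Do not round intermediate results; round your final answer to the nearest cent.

£561447.56

PV of 6-year annuity: £49,300.00 × [1 − (1+0.081)^−6] / 0.081 = 227218.22088
Perpetuity value at year 6: £43,200.00 / 0.081 = 533333.33333
PV of perpetuity: 533333.33333 / (1+0.081)^6 = 334229.33451
Total PV = 227218.22088 + 334229.33451 = 561447.55539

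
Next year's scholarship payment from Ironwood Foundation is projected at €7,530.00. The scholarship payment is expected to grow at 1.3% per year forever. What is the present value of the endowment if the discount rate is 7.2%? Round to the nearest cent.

€127627.12

Growing perpetuity: P = D₁ / (r − g) = €7,530.0000 / (0.072 − 0.013) = €127,627.12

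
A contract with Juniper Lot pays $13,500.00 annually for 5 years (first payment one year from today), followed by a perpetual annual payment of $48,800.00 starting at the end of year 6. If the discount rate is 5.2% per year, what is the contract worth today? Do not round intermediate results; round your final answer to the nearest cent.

$786472.27

PV of 5-year annuity: $13,500.00 × [1 − (1+0.052)^−5] / 0.052 = 58126.20631
Perpetuity value at year 5: $48,800.00 / 0.052 = 938461.53846
PV of perpetuity: 938461.53846 / (1+0.052)^5 = 728346.06677
Total PV = 58126.20631 + 728346.06677 = 786472.27307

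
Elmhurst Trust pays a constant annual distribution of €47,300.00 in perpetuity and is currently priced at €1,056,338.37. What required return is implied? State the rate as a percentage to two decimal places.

4.48%

P = C/r ⇒ r = C/P = €47,300.00/€1,056,338.37 = 0.044777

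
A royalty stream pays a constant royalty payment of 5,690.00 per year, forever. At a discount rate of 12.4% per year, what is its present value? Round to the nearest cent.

Level perpetuity: PV = C / r = 5,690.00 / 0.124 = 45,887.10

45887.10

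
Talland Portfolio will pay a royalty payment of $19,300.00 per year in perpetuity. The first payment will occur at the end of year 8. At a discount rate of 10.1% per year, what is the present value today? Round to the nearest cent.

Value at end of year 7: C / r = $19,300.00 / 0.101 = $191,089.1089
Discount to today: PV = $191,089.1089 / (1 + 0.101)^7 = $191,089.1089 / 1.961152 = $97,437.18

$97437.18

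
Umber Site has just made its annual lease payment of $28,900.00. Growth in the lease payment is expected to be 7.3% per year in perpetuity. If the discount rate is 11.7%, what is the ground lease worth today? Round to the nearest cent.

$704765.91

D₁ = D₀ × (1 + g) = $28,900.00 × 1.073 = $31,009.7000
Growing perpetuity: P = D₁ / (r − g) = $31,009.7000 / (0.117 − 0.073) = $704,765.91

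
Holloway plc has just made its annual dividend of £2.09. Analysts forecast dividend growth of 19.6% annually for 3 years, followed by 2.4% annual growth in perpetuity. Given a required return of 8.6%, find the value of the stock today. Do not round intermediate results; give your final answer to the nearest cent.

£53.73

D_1 = 2.49964
D_2 = 2.98957
D_3 = 3.57553
Terminal value at year 3: TV = D_3×(1+g_2)/(r−g_2) = 3.66134/0.062 = 59.05383
P_0 = D_1/(1+r)^1 + D_2/(1+r)^2 + D_3/(1+r)^3 + TV/(1+r)^3
    = 2.30169 + 2.53483 + 2.79158 + 46.10612 = 53.73423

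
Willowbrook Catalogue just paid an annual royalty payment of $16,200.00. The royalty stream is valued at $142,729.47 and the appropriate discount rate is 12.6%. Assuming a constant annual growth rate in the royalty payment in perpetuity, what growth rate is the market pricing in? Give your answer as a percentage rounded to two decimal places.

P = D₀(1+g)/(r−g) ⇒ P(r−g) = D₀(1+g) ⇒ g(P+D₀) = P·r − D₀
g = (P·r − D₀)/(P + D₀) = ($142,729.47×0.126 − $16,200.00) / ($142,729.47 + $16,200.00) = 0.011225

1.12%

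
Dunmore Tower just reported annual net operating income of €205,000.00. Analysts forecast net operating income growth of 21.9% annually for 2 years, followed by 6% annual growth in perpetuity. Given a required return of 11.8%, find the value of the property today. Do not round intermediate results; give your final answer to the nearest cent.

€4921286.70

D_1 = 249895.00000
D_2 = 304622.00500
Terminal value at year 2: TV = D_2×(1+g_2)/(r−g_2) = 322899.32530/0.058 = 5567229.74655
P_0 = D_1/(1+r)^1 + D_2/(1+r)^2 + TV/(1+r)^2
    = 223519.67800 + 243712.42172 + 4454054.60376 = 4921286.70347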